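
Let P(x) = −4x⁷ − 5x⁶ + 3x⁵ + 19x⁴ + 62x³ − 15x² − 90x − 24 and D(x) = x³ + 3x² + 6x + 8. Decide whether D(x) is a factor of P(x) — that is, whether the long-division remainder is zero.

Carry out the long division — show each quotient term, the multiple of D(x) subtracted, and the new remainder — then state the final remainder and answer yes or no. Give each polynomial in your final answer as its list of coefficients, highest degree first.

R = [0], so D(x) is a factor of P(x). yes

Step 1: lead(−4x⁷ − 5x⁶ + 3x⁵ + 19x⁴ + 62x³ − 15x² − 90x − 24) ÷ lead(D) = −4x⁷ ÷ x³ = −4x⁴. Subtract (−4x⁴)·D = −4x⁷ − 12x⁶ − 24x⁵ − 32x⁴. Remainder: 7x⁶ + 27x⁵ + 51x⁴ + 62x³ − 15x² − 90x − 24.
Step 2: lead(7x⁶ + 27x⁵ + 51x⁴ + 62x³ − 15x² − 90x − 24) ÷ lead(D) = 7x⁶ ÷ x³ = 7x³. Subtract (7x³)·D = 7x⁶ + 21x⁵ + 42x⁴ + 56x³. Remainder: 6x⁵ + 9x⁴ + 6x³ − 15x² − 90x − 24.
Step 3: lead(6x⁵ + 9x⁴ + 6x³ − 15x² − 90x − 24) ÷ lead(D) = 6x⁵ ÷ x³ = 6x². Subtract (6x²)·D = 6x⁵ + 18x⁴ + 36x³ + 48x². Remainder: −9x⁴ − 30x³ − 63x² − 90x − 24.
Step 4: lead(−9x⁴ − 30x³ − 63x² − 90x − 24) ÷ lead(D) = −9x⁴ ÷ x³ = −9x. Subtract (−9x)·D = −9x⁴ − 27x³ − 54x² − 72x. Remainder: −3x³ − 9x² − 18x − 24.
Step 5: lead(−3x³ − 9x² − 18x − 24) ÷ lead(D) = −3x³ ÷ x³ = −3. Subtract (−3)·D = −3x³ − 9x² − 18x − 24. Remainder: 0.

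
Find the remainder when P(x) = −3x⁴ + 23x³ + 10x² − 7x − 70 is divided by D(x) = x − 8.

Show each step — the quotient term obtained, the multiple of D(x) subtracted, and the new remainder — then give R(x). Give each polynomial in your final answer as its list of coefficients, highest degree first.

Step 1: lead(−3x⁴ + 23x³ + 10x² − 7x − 70) ÷ lead(D) = −3x⁴ ÷ x = −3x³. Subtract (−3x³)·D = −3x⁴ + 24x³. Remainder: −x³ + 10x² − 7x − 70.
Step 2: lead(−x³ + 10x² − 7x − 70) ÷ lead(D) = −x³ ÷ x = −x². Subtract (−x²)·D = −x³ + 8x². Remainder: 2x² − 7x − 70.
Step 3: lead(2x² − 7x − 70) ÷ lead(D) = 2x² ÷ x = 2x. Subtract (2x)·D = 2x² − 16x. Remainder: 9x − 70.
Step 4: lead(9x − 70) ÷ lead(D) = 9x ÷ x = 9. Subtract (9)·D = 9x − 72. Remainder: 2.

R = [2]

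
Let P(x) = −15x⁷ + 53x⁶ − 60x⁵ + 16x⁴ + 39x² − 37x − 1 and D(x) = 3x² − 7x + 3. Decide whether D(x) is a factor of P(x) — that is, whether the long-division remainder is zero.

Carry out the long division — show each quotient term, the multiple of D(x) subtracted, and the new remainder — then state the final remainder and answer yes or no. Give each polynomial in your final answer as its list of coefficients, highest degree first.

R = [-5, -7], so D(x) is not a factor of P(x). no

Step 1: lead(−15x⁷ + 53x⁶ − 60x⁵ + 16x⁴ + 39x² − 37x − 1) ÷ lead(D) = −15x⁷ ÷ 3x² = −5x⁵. Subtract (−5x⁵)·D = −15x⁷ + 35x⁶ − 15x⁵. Remainder: 18x⁶ − 45x⁵ + 16x⁴ + 39x² − 37x − 1.
Step 2: lead(18x⁶ − 45x⁵ + 16x⁴ + 39x² − 37x − 1) ÷ lead(D) = 18x⁶ ÷ 3x² = 6x⁴. Subtract (6x⁴)·D = 18x⁶ − 42x⁵ + 18x⁴. Remainder: −3x⁵ − 2x⁴ + 39x² − 37x − 1.
Step 3: lead(−3x⁵ − 2x⁴ + 39x² − 37x − 1) ÷ lead(D) = −3x⁵ ÷ 3x² = −x³. Subtract (−x³)·D = −3x⁵ + 7x⁴ − 3x³. Remainder: −9x⁴ + 3x³ + 39x² − 37x − 1.
Step 4: lead(−9x⁴ + 3x³ + 39x² − 37x − 1) ÷ lead(D) = −9x⁴ ÷ 3x² = −3x². Subtract (−3x²)·D = −9x⁴ + 21x³ − 9x². Remainder: −18x³ + 48x² − 37x − 1.
Step 5: lead(−18x³ + 48x² − 37x − 1) ÷ lead(D) = −18x³ ÷ 3x² = −6x. Subtract (−6x)·D = −18x³ + 42x² − 18x. Remainder: 6x² − 19x − 1.
Step 6: lead(6x² − 19x − 1) ÷ lead(D) = 6x² ÷ 3x² = 2. Subtract (2)·D = 6x² − 14x + 6. Remainder: −5x − 7.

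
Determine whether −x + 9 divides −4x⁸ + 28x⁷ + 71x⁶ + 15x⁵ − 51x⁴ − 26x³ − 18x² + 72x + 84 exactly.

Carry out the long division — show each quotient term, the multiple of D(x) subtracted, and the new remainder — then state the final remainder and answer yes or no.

R(x) = 3, so D(x) is not a factor of P(x). no

Step 1: lead(−4x⁸ + 28x⁷ + 71x⁶ + 15x⁵ − 51x⁴ − 26x³ − 18x² + 72x + 84) ÷ lead(D) = −4x⁸ ÷ −x = 4x⁷. Subtract (4x⁷)·D = −4x⁸ + 36x⁷. Remainder: −8x⁷ + 71x⁶ + 15x⁵ − 51x⁴ − 26x³ − 18x² + 72x + 84.
Step 2: lead(−8x⁷ + 71x⁶ + 15x⁵ − 51x⁴ − 26x³ − 18x² + 72x + 84) ÷ lead(D) = −8x⁷ ÷ −x = 8x⁶. Subtract (8x⁶)·D = −8x⁷ + 72x⁶. Remainder: −x⁶ + 15x⁵ − 51x⁴ − 26x³ − 18x² + 72x + 84.
Step 3: lead(−x⁶ + 15x⁵ − 51x⁴ − 26x³ − 18x² + 72x + 84) ÷ lead(D) = −x⁶ ÷ −x = x⁵. Subtract (x⁵)·D = −x⁶ + 9x⁵. Remainder: 6x⁵ − 51x⁴ − 26x³ − 18x² + 72x + 84.
Step 4: lead(6x⁵ − 51x⁴ − 26x³ − 18x² + 72x + 84) ÷ lead(D) = 6x⁵ ÷ −x = −6x⁴. Subtract (−6x⁴)·D = 6x⁵ − 54x⁴. Remainder: 3x⁴ − 26x³ − 18x² + 72x + 84.
Step 5: lead(3x⁴ − 26x³ − 18x² + 72x + 84) ÷ lead(D) = 3x⁴ ÷ −x = −3x³. Subtract (−3x³)·D = 3x⁴ − 27x³. Remainder: x³ − 18x² + 72x + 84.
Step 6: lead(x³ − 18x² + 72x + 84) ÷ lead(D) = x³ ÷ −x = −x². Subtract (−x²)·D = x³ − 9x². Remainder: −9x² + 72x + 84.
Step 7: lead(−9x² + 72x + 84) ÷ lead(D) = −9x² ÷ −x = 9x. Subtract (9x)·D = −9x² + 81x. Remainder: −9x + 84.
Step 8: lead(−9x + 84) ÷ lead(D) = −9x ÷ −x = 9. Subtract (9)·D = −9x + 81. Remainder: 3.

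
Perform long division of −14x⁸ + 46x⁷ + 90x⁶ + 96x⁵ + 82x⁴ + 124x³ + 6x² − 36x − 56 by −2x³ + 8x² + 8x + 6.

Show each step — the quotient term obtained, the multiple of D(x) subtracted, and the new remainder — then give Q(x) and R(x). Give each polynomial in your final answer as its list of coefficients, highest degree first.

Q = [7, 5, 3, 5, 6, -9]; R = [-2]

Step 1: lead(−14x⁸ + 46x⁷ + 90x⁶ + 96x⁵ + 82x⁴ + 124x³ + 6x² − 36x − 56) ÷ lead(D) = −14x⁸ ÷ −2x³ = 7x⁵. Subtract (7x⁵)·D = −14x⁸ + 56x⁷ + 56x⁶ + 42x⁵. Remainder: −10x⁷ + 34x⁶ + 54x⁵ + 82x⁴ + 124x³ + 6x² − 36x − 56.
Step 2: lead(−10x⁷ + 34x⁶ + 54x⁵ + 82x⁴ + 124x³ + 6x² − 36x − 56) ÷ lead(D) = −10x⁷ ÷ −2x³ = 5x⁴. Subtract (5x⁴)·D = −10x⁷ + 40x⁶ + 40x⁵ + 30x⁴. Remainder: −6x⁶ + 14x⁵ + 52x⁴ + 124x³ + 6x² − 36x − 56.
Step 3: lead(−6x⁶ + 14x⁵ + 52x⁴ + 124x³ + 6x² − 36x − 56) ÷ lead(D) = −6x⁶ ÷ −2x³ = 3x³. Subtract (3x³)·D = −6x⁶ + 24x⁵ + 24x⁴ + 18x³. Remainder: −10x⁵ + 28x⁴ + 106x³ + 6x² − 36x − 56.
Step 4: lead(−10x⁵ + 28x⁴ + 106x³ + 6x² − 36x − 56) ÷ lead(D) = −10x⁵ ÷ −2x³ = 5x². Subtract (5x²)·D = −10x⁵ + 40x⁴ + 40x³ + 30x². Remainder: −12x⁴ + 66x³ − 24x² − 36x − 56.
Step 5: lead(−12x⁴ + 66x³ − 24x² − 36x − 56) ÷ lead(D) = −12x⁴ ÷ −2x³ = 6x. Subtract (6x)·D = −12x⁴ + 48x³ + 48x² + 36x. Remainder: 18x³ − 72x² − 72x − 56.
Step 6: lead(18x³ − 72x² − 72x − 56) ÷ lead(D) = 18x³ ÷ −2x³ = −9. Subtract (−9)·D = 18x³ − 72x² − 72x − 54. Remainder: −2.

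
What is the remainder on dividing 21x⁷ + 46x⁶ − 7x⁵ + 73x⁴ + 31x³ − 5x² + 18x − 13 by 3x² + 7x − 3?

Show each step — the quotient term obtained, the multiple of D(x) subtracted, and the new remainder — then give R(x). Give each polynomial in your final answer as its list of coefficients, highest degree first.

Step 1: lead(21x⁷ + 46x⁶ − 7x⁵ + 73x⁴ + 31x³ − 5x² + 18x − 13) ÷ lead(D) = 21x⁷ ÷ 3x² = 7x⁵. Subtract (7x⁵)·D = 21x⁷ + 49x⁶ − 21x⁵. Remainder: −3x⁶ + 14x⁵ + 73x⁴ + 31x³ − 5x² + 18x − 13.
Step 2: lead(−3x⁶ + 14x⁵ + 73x⁴ + 31x³ − 5x² + 18x − 13) ÷ lead(D) = −3x⁶ ÷ 3x² = −x⁴. Subtract (−x⁴)·D = −3x⁶ − 7x⁵ + 3x⁴. Remainder: 21x⁵ + 70x⁴ + 31x³ − 5x² + 18x − 13.
Step 3: lead(21x⁵ + 70x⁴ + 31x³ − 5x² + 18x − 13) ÷ lead(D) = 21x⁵ ÷ 3x² = 7x³. Subtract (7x³)·D = 21x⁵ + 49x⁴ − 21x³. Remainder: 21x⁴ + 52x³ − 5x² + 18x − 13.
Step 4: lead(21x⁴ + 52x³ − 5x² + 18x − 13) ÷ lead(D) = 21x⁴ ÷ 3x² = 7x². Subtract (7x²)·D = 21x⁴ + 49x³ − 21x². Remainder: 3x³ + 16x² + 18x − 13.
Step 5: lead(3x³ + 16x² + 18x − 13) ÷ lead(D) = 3x³ ÷ 3x² = x. Subtract (x)·D = 3x³ + 7x² − 3x. Remainder: 9x² + 21x − 13.
Step 6: lead(9x² + 21x − 13) ÷ lead(D) = 9x² ÷ 3x² = 3. Subtract (3)·D = 9x² + 21x − 9. Remainder: −4.

R = [-4]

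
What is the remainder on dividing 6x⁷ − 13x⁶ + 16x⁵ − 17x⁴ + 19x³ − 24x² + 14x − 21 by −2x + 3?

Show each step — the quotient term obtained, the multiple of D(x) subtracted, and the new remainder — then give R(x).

Step 1: lead(6x⁷ − 13x⁶ + 16x⁵ − 17x⁴ + 19x³ − 24x² + 14x − 21) ÷ lead(D) = 6x⁷ ÷ −2x = −3x⁶. Subtract (−3x⁶)·D = 6x⁷ − 9x⁶. Remainder: −4x⁶ + 16x⁵ − 17x⁴ + 19x³ − 24x² + 14x − 21.
Step 2: lead(−4x⁶ + 16x⁵ − 17x⁴ + 19x³ − 24x² + 14x − 21) ÷ lead(D) = −4x⁶ ÷ −2x = 2x⁵. Subtract (2x⁵)·D = −4x⁶ + 6x⁵. Remainder: 10x⁵ − 17x⁴ + 19x³ − 24x² + 14x − 21.
Step 3: lead(10x⁵ − 17x⁴ + 19x³ − 24x² + 14x − 21) ÷ lead(D) = 10x⁵ ÷ −2x = −5x⁴. Subtract (−5x⁴)·D = 10x⁵ − 15x⁴. Remainder: −2x⁴ + 19x³ − 24x² + 14x − 21.
Step 4: lead(−2x⁴ + 19x³ − 24x² + 14x − 21) ÷ lead(D) = −2x⁴ ÷ −2x = x³. Subtract (x³)·D = −2x⁴ + 3x³. Remainder: 16x³ − 24x² + 14x − 21.
Step 5: lead(16x³ − 24x² + 14x − 21) ÷ lead(D) = 16x³ ÷ −2x = −8x². Subtract (−8x²)·D = 16x³ − 24x². Remainder: 14x − 21.
Step 6: lead(14x − 21) ÷ lead(D) = 14x ÷ −2x = −7. Subtract (−7)·D = 14x − 21. Remainder: 0.

R(x) = 0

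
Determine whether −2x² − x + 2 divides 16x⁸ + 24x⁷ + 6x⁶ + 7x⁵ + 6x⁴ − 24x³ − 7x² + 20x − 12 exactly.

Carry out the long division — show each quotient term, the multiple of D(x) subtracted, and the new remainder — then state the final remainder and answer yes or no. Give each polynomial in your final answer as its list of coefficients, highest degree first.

R = [0], so D(x) is a factor of P(x). yes

Step 1: lead(16x⁸ + 24x⁷ + 6x⁶ + 7x⁵ + 6x⁴ − 24x³ − 7x² + 20x − 12) ÷ lead(D) = 16x⁸ ÷ −2x² = −8x⁶. Subtract (−8x⁶)·D = 16x⁸ + 8x⁷ − 16x⁶. Remainder: 16x⁷ + 22x⁶ + 7x⁵ + 6x⁴ − 24x³ − 7x² + 20x − 12.
Step 2: lead(16x⁷ + 22x⁶ + 7x⁵ + 6x⁴ − 24x³ − 7x² + 20x − 12) ÷ lead(D) = 16x⁷ ÷ −2x² = −8x⁵. Subtract (−8x⁵)·D = 16x⁷ + 8x⁶ − 16x⁵. Remainder: 14x⁶ + 23x⁵ + 6x⁴ − 24x³ − 7x² + 20x − 12.
Step 3: lead(14x⁶ + 23x⁵ + 6x⁴ − 24x³ − 7x² + 20x − 12) ÷ lead(D) = 14x⁶ ÷ −2x² = −7x⁴. Subtract (−7x⁴)·D = 14x⁶ + 7x⁵ − 14x⁴. Remainder: 16x⁵ + 20x⁴ − 24x³ − 7x² + 20x − 12.
Step 4: lead(16x⁵ + 20x⁴ − 24x³ − 7x² + 20x − 12) ÷ lead(D) = 16x⁵ ÷ −2x² = −8x³. Subtract (−8x³)·D = 16x⁵ + 8x⁴ − 16x³. Remainder: 12x⁴ − 8x³ − 7x² + 20x − 12.
Step 5: lead(12x⁴ − 8x³ − 7x² + 20x − 12) ÷ lead(D) = 12x⁴ ÷ −2x² = −6x². Subtract (−6x²)·D = 12x⁴ + 6x³ − 12x². Remainder: −14x³ + 5x² + 20x − 12.
Step 6: lead(−14x³ + 5x² + 20x − 12) ÷ lead(D) = −14x³ ÷ −2x² = 7x. Subtract (7x)·D = −14x³ − 7x² + 14x. Remainder: 12x² + 6x − 12.
Step 7: lead(12x² + 6x − 12) ÷ lead(D) = 12x² ÷ −2x² = −6. Subtract (−6)·D = 12x² + 6x − 12. Remainder: 0.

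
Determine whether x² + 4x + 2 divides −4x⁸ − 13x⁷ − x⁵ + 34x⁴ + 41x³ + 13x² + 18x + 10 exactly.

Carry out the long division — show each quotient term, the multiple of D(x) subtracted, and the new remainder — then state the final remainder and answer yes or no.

Step 1: lead(−4x⁸ − 13x⁷ − x⁵ + 34x⁴ + 41x³ + 13x² + 18x + 10) ÷ lead(D) = −4x⁸ ÷ x² = −4x⁶. Subtract (−4x⁶)·D = −4x⁸ − 16x⁷ − 8x⁶. Remainder: 3x⁷ + 8x⁶ − x⁵ + 34x⁴ + 41x³ + 13x² + 18x + 10.
Step 2: lead(3x⁷ + 8x⁶ − x⁵ + 34x⁴ + 41x³ + 13x² + 18x + 10) ÷ lead(D) = 3x⁷ ÷ x² = 3x⁵. Subtract (3x⁵)·D = 3x⁷ + 12x⁶ + 6x⁵. Remainder: −4x⁶ − 7x⁵ + 34x⁴ + 41x³ + 13x² + 18x + 10.
Step 3: lead(−4x⁶ − 7x⁵ + 34x⁴ + 41x³ + 13x² + 18x + 10) ÷ lead(D) = −4x⁶ ÷ x² = −4x⁴. Subtract (−4x⁴)·D = −4x⁶ − 16x⁵ − 8x⁴. Remainder: 9x⁵ + 42x⁴ + 41x³ + 13x² + 18x + 10.
Step 4: lead(9x⁵ + 42x⁴ + 41x³ + 13x² + 18x + 10) ÷ lead(D) = 9x⁵ ÷ x² = 9x³. Subtract (9x³)·D = 9x⁵ + 36x⁴ + 18x³. Remainder: 6x⁴ + 23x³ + 13x² + 18x + 10.
Step 5: lead(6x⁴ + 23x³ + 13x² + 18x + 10) ÷ lead(D) = 6x⁴ ÷ x² = 6x². Subtract (6x²)·D = 6x⁴ + 24x³ + 12x². Remainder: −x³ + x² + 18x + 10.
Step 6: lead(−x³ + x² + 18x + 10) ÷ lead(D) = −x³ ÷ x² = −x. Subtract (−x)·D = −x³ − 4x² − 2x. Remainder: 5x² + 20x + 10.
Step 7: lead(5x² + 20x + 10) ÷ lead(D) = 5x² ÷ x² = 5. Subtract (5)·D = 5x² + 20x + 10. Remainder: 0.

R(x) = 0, so D(x) is a factor of P(x). yes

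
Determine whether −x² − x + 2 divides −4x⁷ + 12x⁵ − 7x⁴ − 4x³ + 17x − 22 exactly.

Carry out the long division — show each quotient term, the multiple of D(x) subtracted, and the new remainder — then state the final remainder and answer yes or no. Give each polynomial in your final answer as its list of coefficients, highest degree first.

Step 1: lead(−4x⁷ + 12x⁵ − 7x⁴ − 4x³ + 17x − 22) ÷ lead(D) = −4x⁷ ÷ −x² = 4x⁵. Subtract (4x⁵)·D = −4x⁷ − 4x⁶ + 8x⁵. Remainder: 4x⁶ + 4x⁵ − 7x⁴ − 4x³ + 17x − 22.
Step 2: lead(4x⁶ + 4x⁵ − 7x⁴ − 4x³ + 17x − 22) ÷ lead(D) = 4x⁶ ÷ −x² = −4x⁴. Subtract (−4x⁴)·D = 4x⁶ + 4x⁵ − 8x⁴. Remainder: x⁴ − 4x³ + 17x − 22.
Step 3: lead(x⁴ − 4x³ + 17x − 22) ÷ lead(D) = x⁴ ÷ −x² = −x². Subtract (−x²)·D = x⁴ + x³ − 2x². Remainder: −5x³ + 2x² + 17x − 22.
Step 4: lead(−5x³ + 2x² + 17x − 22) ÷ lead(D) = −5x³ ÷ −x² = 5x. Subtract (5x)·D = −5x³ − 5x² + 10x. Remainder: 7x² + 7x − 22.
Step 5: lead(7x² + 7x − 22) ÷ lead(D) = 7x² ÷ −x² = −7. Subtract (−7)·D = 7x² + 7x − 14. Remainder: −8.

R = [-8], so D(x) is not a factor of P(x). no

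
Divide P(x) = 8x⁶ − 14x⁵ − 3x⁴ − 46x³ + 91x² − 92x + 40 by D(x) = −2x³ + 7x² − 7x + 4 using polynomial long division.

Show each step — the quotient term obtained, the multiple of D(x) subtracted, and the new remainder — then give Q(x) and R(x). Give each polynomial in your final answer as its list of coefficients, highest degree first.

Step 1: lead(8x⁶ − 14x⁵ − 3x⁴ − 46x³ + 91x² − 92x + 40) ÷ lead(D) = 8x⁶ ÷ −2x³ = −4x³. Subtract (−4x³)·D = 8x⁶ − 28x⁵ + 28x⁴ − 16x³. Remainder: 14x⁵ − 31x⁴ − 30x³ + 91x² − 92x + 40.
Step 2: lead(14x⁵ − 31x⁴ − 30x³ + 91x² − 92x + 40) ÷ lead(D) = 14x⁵ ÷ −2x³ = −7x². Subtract (−7x²)·D = 14x⁵ − 49x⁴ + 49x³ − 28x². Remainder: 18x⁴ − 79x³ + 119x² − 92x + 40.
Step 3: lead(18x⁴ − 79x³ + 119x² − 92x + 40) ÷ lead(D) = 18x⁴ ÷ −2x³ = −9x. Subtract (−9x)·D = 18x⁴ − 63x³ + 63x² − 36x. Remainder: −16x³ + 56x² − 56x + 40.
Step 4: lead(−16x³ + 56x² − 56x + 40) ÷ lead(D) = −16x³ ÷ −2x³ = 8. Subtract (8)·D = −16x³ + 56x² − 56x + 32. Remainder: 8.

Q = [-4, -7, -9, 8]; R = [8]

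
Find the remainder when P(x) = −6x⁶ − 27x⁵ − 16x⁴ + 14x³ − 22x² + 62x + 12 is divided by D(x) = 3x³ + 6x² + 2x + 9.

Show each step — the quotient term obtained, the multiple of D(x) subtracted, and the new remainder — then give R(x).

R(x) = −x² + 4x − 6

Step 1: lead(−6x⁶ − 27x⁵ − 16x⁴ + 14x³ − 22x² + 62x + 12) ÷ lead(D) = −6x⁶ ÷ 3x³ = −2x³. Subtract (−2x³)·D = −6x⁶ − 12x⁵ − 4x⁴ − 18x³. Remainder: −15x⁵ − 12x⁴ + 32x³ − 22x² + 62x + 12.
Step 2: lead(−15x⁵ − 12x⁴ + 32x³ − 22x² + 62x + 12) ÷ lead(D) = −15x⁵ ÷ 3x³ = −5x². Subtract (−5x²)·D = −15x⁵ − 30x⁴ − 10x³ − 45x². Remainder: 18x⁴ + 42x³ + 23x² + 62x + 12.
Step 3: lead(18x⁴ + 42x³ + 23x² + 62x + 12) ÷ lead(D) = 18x⁴ ÷ 3x³ = 6x. Subtract (6x)·D = 18x⁴ + 36x³ + 12x² + 54x. Remainder: 6x³ + 11x² + 8x + 12.
Step 4: lead(6x³ + 11x² + 8x + 12) ÷ lead(D) = 6x³ ÷ 3x³ = 2. Subtract (2)·D = 6x³ + 12x² + 4x + 18. Remainder: −x² + 4x − 6.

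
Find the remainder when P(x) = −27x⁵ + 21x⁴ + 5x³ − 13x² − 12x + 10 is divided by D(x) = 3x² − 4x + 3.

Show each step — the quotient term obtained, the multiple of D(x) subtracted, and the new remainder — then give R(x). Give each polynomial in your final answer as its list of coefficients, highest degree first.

R = [-8]

Step 1: lead(−27x⁵ + 21x⁴ + 5x³ − 13x² − 12x + 10) ÷ lead(D) = −27x⁵ ÷ 3x² = −9x³. Subtract (−9x³)·D = −27x⁵ + 36x⁴ − 27x³. Remainder: −15x⁴ + 32x³ − 13x² − 12x + 10.
Step 2: lead(−15x⁴ + 32x³ − 13x² − 12x + 10) ÷ lead(D) = −15x⁴ ÷ 3x² = −5x². Subtract (−5x²)·D = −15x⁴ + 20x³ − 15x². Remainder: 12x³ + 2x² − 12x + 10.
Step 3: lead(12x³ + 2x² − 12x + 10) ÷ lead(D) = 12x³ ÷ 3x² = 4x. Subtract (4x)·D = 12x³ − 16x² + 12x. Remainder: 18x² − 24x + 10.
Step 4: lead(18x² − 24x + 10) ÷ lead(D) = 18x² ÷ 3x² = 6. Subtract (6)·D = 18x² − 24x + 18. Remainder: −8.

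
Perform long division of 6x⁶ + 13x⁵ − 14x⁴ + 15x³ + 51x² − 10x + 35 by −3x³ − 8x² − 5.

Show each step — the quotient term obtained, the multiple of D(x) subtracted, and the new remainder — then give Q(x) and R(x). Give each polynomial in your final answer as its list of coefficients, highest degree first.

Q = [-2, 1, 2, -7]; R = [0]

Step 1: lead(6x⁶ + 13x⁵ − 14x⁴ + 15x³ + 51x² − 10x + 35) ÷ lead(D) = 6x⁶ ÷ −3x³ = −2x³. Subtract (−2x³)·D = 6x⁶ + 16x⁵ + 10x³. Remainder: −3x⁵ − 14x⁴ + 5x³ + 51x² − 10x + 35.
Step 2: lead(−3x⁵ − 14x⁴ + 5x³ + 51x² − 10x + 35) ÷ lead(D) = −3x⁵ ÷ −3x³ = x². Subtract (x²)·D = −3x⁵ − 8x⁴ − 5x². Remainder: −6x⁴ + 5x³ + 56x² − 10x + 35.
Step 3: lead(−6x⁴ + 5x³ + 56x² − 10x + 35) ÷ lead(D) = −6x⁴ ÷ −3x³ = 2x. Subtract (2x)·D = −6x⁴ − 16x³ − 10x. Remainder: 21x³ + 56x² + 35.
Step 4: lead(21x³ + 56x² + 35) ÷ lead(D) = 21x³ ÷ −3x³ = −7. Subtract (−7)·D = 21x³ + 56x² + 35. Remainder: 0.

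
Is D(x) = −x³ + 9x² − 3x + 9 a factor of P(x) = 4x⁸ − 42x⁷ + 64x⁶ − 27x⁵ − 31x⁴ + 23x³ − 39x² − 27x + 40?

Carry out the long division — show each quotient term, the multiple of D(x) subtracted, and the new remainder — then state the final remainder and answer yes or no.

R(x) = 3x + 4, so D(x) is not a factor of P(x). no

Step 1: lead(4x⁸ − 42x⁷ + 64x⁶ − 27x⁵ − 31x⁴ + 23x³ − 39x² − 27x + 40) ÷ lead(D) = 4x⁸ ÷ −x³ = −4x⁵. Subtract (−4x⁵)·D = 4x⁸ − 36x⁷ + 12x⁶ − 36x⁵. Remainder: −6x⁷ + 52x⁶ + 9x⁵ − 31x⁴ + 23x³ − 39x² − 27x + 40.
Step 2: lead(−6x⁷ + 52x⁶ + 9x⁵ − 31x⁴ + 23x³ − 39x² − 27x + 40) ÷ lead(D) = −6x⁷ ÷ −x³ = 6x⁴. Subtract (6x⁴)·D = −6x⁷ + 54x⁶ − 18x⁵ + 54x⁴. Remainder: −2x⁶ + 27x⁵ − 85x⁴ + 23x³ − 39x² − 27x + 40.
Step 3: lead(−2x⁶ + 27x⁵ − 85x⁴ + 23x³ − 39x² − 27x + 40) ÷ lead(D) = −2x⁶ ÷ −x³ = 2x³. Subtract (2x³)·D = −2x⁶ + 18x⁵ − 6x⁴ + 18x³. Remainder: 9x⁵ − 79x⁴ + 5x³ − 39x² − 27x + 40.
Step 4: lead(9x⁵ − 79x⁴ + 5x³ − 39x² − 27x + 40) ÷ lead(D) = 9x⁵ ÷ −x³ = −9x². Subtract (−9x²)·D = 9x⁵ − 81x⁴ + 27x³ − 81x². Remainder: 2x⁴ − 22x³ + 42x² − 27x + 40.
Step 5: lead(2x⁴ − 22x³ + 42x² − 27x + 40) ÷ lead(D) = 2x⁴ ÷ −x³ = −2x. Subtract (−2x)·D = 2x⁴ − 18x³ + 6x² − 18x. Remainder: −4x³ + 36x² − 9x + 40.
Step 6: lead(−4x³ + 36x² − 9x + 40) ÷ lead(D) = −4x³ ÷ −x³ = 4. Subtract (4)·D = −4x³ + 36x² − 12x + 36. Remainder: 3x + 4.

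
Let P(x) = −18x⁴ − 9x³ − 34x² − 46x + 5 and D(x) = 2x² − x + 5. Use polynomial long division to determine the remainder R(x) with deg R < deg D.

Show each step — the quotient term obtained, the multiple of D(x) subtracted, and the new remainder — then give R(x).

R(x) = 0

Step 1: lead(−18x⁴ − 9x³ − 34x² − 46x + 5) ÷ lead(D) = −18x⁴ ÷ 2x² = −9x². Subtract (−9x²)·D = −18x⁴ + 9x³ − 45x². Remainder: −18x³ + 11x² − 46x + 5.
Step 2: lead(−18x³ + 11x² − 46x + 5) ÷ lead(D) = −18x³ ÷ 2x² = −9x. Subtract (−9x)·D = −18x³ + 9x² − 45x. Remainder: 2x² − x + 5.
Step 3: lead(2x² − x + 5) ÷ lead(D) = 2x² ÷ 2x² = 1. Subtract (1)·D = 2x² − x + 5. Remainder: 0.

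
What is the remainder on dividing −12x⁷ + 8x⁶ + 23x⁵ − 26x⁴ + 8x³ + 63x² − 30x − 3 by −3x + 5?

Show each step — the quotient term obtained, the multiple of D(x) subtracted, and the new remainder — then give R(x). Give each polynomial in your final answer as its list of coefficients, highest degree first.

Step 1: lead(−12x⁷ + 8x⁶ + 23x⁵ − 26x⁴ + 8x³ + 63x² − 30x − 3) ÷ lead(D) = −12x⁷ ÷ −3x = 4x⁶. Subtract (4x⁶)·D = −12x⁷ + 20x⁶. Remainder: −12x⁶ + 23x⁵ − 26x⁴ + 8x³ + 63x² − 30x − 3.
Step 2: lead(−12x⁶ + 23x⁵ − 26x⁴ + 8x³ + 63x² − 30x − 3) ÷ lead(D) = −12x⁶ ÷ −3x = 4x⁵. Subtract (4x⁵)·D = −12x⁶ + 20x⁵. Remainder: 3x⁵ − 26x⁴ + 8x³ + 63x² − 30x − 3.
Step 3: lead(3x⁵ − 26x⁴ + 8x³ + 63x² − 30x − 3) ÷ lead(D) = 3x⁵ ÷ −3x = −x⁴. Subtract (−x⁴)·D = 3x⁵ − 5x⁴. Remainder: −21x⁴ + 8x³ + 63x² − 30x − 3.
Step 4: lead(−21x⁴ + 8x³ + 63x² − 30x − 3) ÷ lead(D) = −21x⁴ ÷ −3x = 7x³. Subtract (7x³)·D = −21x⁴ + 35x³. Remainder: −27x³ + 63x² − 30x − 3.
Step 5: lead(−27x³ + 63x² − 30x − 3) ÷ lead(D) = −27x³ ÷ −3x = 9x². Subtract (9x²)·D = −27x³ + 45x². Remainder: 18x² − 30x − 3.
Step 6: lead(18x² − 30x − 3) ÷ lead(D) = 18x² ÷ −3x = −6x. Subtract (−6x)·D = 18x² − 30x. Remainder: −3.

R = [-3]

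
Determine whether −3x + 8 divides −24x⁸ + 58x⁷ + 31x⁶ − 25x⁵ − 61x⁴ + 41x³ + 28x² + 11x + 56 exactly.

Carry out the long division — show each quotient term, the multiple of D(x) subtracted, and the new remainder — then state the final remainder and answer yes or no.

R(x) = 0, so D(x) is a factor of P(x). yes

Step 1: lead(−24x⁸ + 58x⁷ + 31x⁶ − 25x⁵ − 61x⁴ + 41x³ + 28x² + 11x + 56) ÷ lead(D) = −24x⁸ ÷ −3x = 8x⁷. Subtract (8x⁷)·D = −24x⁸ + 64x⁷. Remainder: −6x⁷ + 31x⁶ − 25x⁵ − 61x⁴ + 41x³ + 28x² + 11x + 56.
Step 2: lead(−6x⁷ + 31x⁶ − 25x⁵ − 61x⁴ + 41x³ + 28x² + 11x + 56) ÷ lead(D) = −6x⁷ ÷ −3x = 2x⁶. Subtract (2x⁶)·D = −6x⁷ + 16x⁶. Remainder: 15x⁶ − 25x⁵ − 61x⁴ + 41x³ + 28x² + 11x + 56.
Step 3: lead(15x⁶ − 25x⁵ − 61x⁴ + 41x³ + 28x² + 11x + 56) ÷ lead(D) = 15x⁶ ÷ −3x = −5x⁵. Subtract (−5x⁵)·D = 15x⁶ − 40x⁵. Remainder: 15x⁵ − 61x⁴ + 41x³ + 28x² + 11x + 56.
Step 4: lead(15x⁵ − 61x⁴ + 41x³ + 28x² + 11x + 56) ÷ lead(D) = 15x⁵ ÷ −3x = −5x⁴. Subtract (−5x⁴)·D = 15x⁵ − 40x⁴. Remainder: −21x⁴ + 41x³ + 28x² + 11x + 56.
Step 5: lead(−21x⁴ + 41x³ + 28x² + 11x + 56) ÷ lead(D) = −21x⁴ ÷ −3x = 7x³. Subtract (7x³)·D = −21x⁴ + 56x³. Remainder: −15x³ + 28x² + 11x + 56.
Step 6: lead(−15x³ + 28x² + 11x + 56) ÷ lead(D) = −15x³ ÷ −3x = 5x². Subtract (5x²)·D = −15x³ + 40x². Remainder: −12x² + 11x + 56.
Step 7: lead(−12x² + 11x + 56) ÷ lead(D) = −12x² ÷ −3x = 4x. Subtract (4x)·D = −12x² + 32x. Remainder: −21x + 56.
Step 8: lead(−21x + 56) ÷ lead(D) = −21x ÷ −3x = 7. Subtract (7)·D = −21x + 56. Remainder: 0.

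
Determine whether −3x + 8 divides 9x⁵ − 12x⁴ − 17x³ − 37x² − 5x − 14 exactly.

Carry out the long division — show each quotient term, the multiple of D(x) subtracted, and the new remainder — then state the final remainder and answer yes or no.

Step 1: lead(9x⁵ − 12x⁴ − 17x³ − 37x² − 5x − 14) ÷ lead(D) = 9x⁵ ÷ −3x = −3x⁴. Subtract (−3x⁴)·D = 9x⁵ − 24x⁴. Remainder: 12x⁴ − 17x³ − 37x² − 5x − 14.
Step 2: lead(12x⁴ − 17x³ − 37x² − 5x − 14) ÷ lead(D) = 12x⁴ ÷ −3x = −4x³. Subtract (−4x³)·D = 12x⁴ − 32x³. Remainder: 15x³ − 37x² − 5x − 14.
Step 3: lead(15x³ − 37x² − 5x − 14) ÷ lead(D) = 15x³ ÷ −3x = −5x². Subtract (−5x²)·D = 15x³ − 40x². Remainder: 3x² − 5x − 14.
Step 4: lead(3x² − 5x − 14) ÷ lead(D) = 3x² ÷ −3x = −x. Subtract (−x)·D = 3x² − 8x. Remainder: 3x − 14.
Step 5: lead(3x − 14) ÷ lead(D) = 3x ÷ −3x = −1. Subtract (−1)·D = 3x − 8. Remainder: −6.

R(x) = −6, so D(x) is not a factor of P(x). no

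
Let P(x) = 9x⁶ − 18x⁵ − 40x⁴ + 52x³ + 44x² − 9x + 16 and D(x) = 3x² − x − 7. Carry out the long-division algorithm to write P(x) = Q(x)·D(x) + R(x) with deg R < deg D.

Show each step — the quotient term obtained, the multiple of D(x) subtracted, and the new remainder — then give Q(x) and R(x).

Step 1: lead(9x⁶ − 18x⁵ − 40x⁴ + 52x³ + 44x² − 9x + 16) ÷ lead(D) = 9x⁶ ÷ 3x² = 3x⁴. Subtract (3x⁴)·D = 9x⁶ − 3x⁵ − 21x⁴. Remainder: −15x⁵ − 19x⁴ + 52x³ + 44x² − 9x + 16.
Step 2: lead(−15x⁵ − 19x⁴ + 52x³ + 44x² − 9x + 16) ÷ lead(D) = −15x⁵ ÷ 3x² = −5x³. Subtract (−5x³)·D = −15x⁵ + 5x⁴ + 35x³. Remainder: −24x⁴ + 17x³ + 44x² − 9x + 16.
Step 3: lead(−24x⁴ + 17x³ + 44x² − 9x + 16) ÷ lead(D) = −24x⁴ ÷ 3x² = −8x². Subtract (−8x²)·D = −24x⁴ + 8x³ + 56x². Remainder: 9x³ − 12x² − 9x + 16.
Step 4: lead(9x³ − 12x² − 9x + 16) ÷ lead(D) = 9x³ ÷ 3x² = 3x. Subtract (3x)·D = 9x³ − 3x² − 21x. Remainder: −9x² + 12x + 16.
Step 5: lead(−9x² + 12x + 16) ÷ lead(D) = −9x² ÷ 3x² = −3. Subtract (−3)·D = −9x² + 3x + 21. Remainder: 9x − 5.

Q(x) = 3x⁴ − 5x³ − 8x² + 3x − 3; R(x) = 9x − 5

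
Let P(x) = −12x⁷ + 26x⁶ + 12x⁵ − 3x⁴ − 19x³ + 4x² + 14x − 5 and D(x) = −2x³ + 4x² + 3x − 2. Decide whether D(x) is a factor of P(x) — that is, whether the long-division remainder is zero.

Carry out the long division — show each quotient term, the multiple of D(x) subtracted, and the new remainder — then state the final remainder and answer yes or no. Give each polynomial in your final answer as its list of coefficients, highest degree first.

R = [2, -6, 3], so D(x) is not a factor of P(x). no

Step 1: lead(−12x⁷ + 26x⁶ + 12x⁵ − 3x⁴ − 19x³ + 4x² + 14x − 5) ÷ lead(D) = −12x⁷ ÷ −2x³ = 6x⁴. Subtract (6x⁴)·D = −12x⁷ + 24x⁶ + 18x⁵ − 12x⁴. Remainder: 2x⁶ − 6x⁵ + 9x⁴ − 19x³ + 4x² + 14x − 5.
Step 2: lead(2x⁶ − 6x⁵ + 9x⁴ − 19x³ + 4x² + 14x − 5) ÷ lead(D) = 2x⁶ ÷ −2x³ = −x³. Subtract (−x³)·D = 2x⁶ − 4x⁵ − 3x⁴ + 2x³. Remainder: −2x⁵ + 12x⁴ − 21x³ + 4x² + 14x − 5.
Step 3: lead(−2x⁵ + 12x⁴ − 21x³ + 4x² + 14x − 5) ÷ lead(D) = −2x⁵ ÷ −2x³ = x². Subtract (x²)·D = −2x⁵ + 4x⁴ + 3x³ − 2x². Remainder: 8x⁴ − 24x³ + 6x² + 14x − 5.
Step 4: lead(8x⁴ − 24x³ + 6x² + 14x − 5) ÷ lead(D) = 8x⁴ ÷ −2x³ = −4x. Subtract (−4x)·D = 8x⁴ − 16x³ − 12x² + 8x. Remainder: −8x³ + 18x² + 6x − 5.
Step 5: lead(−8x³ + 18x² + 6x − 5) ÷ lead(D) = −8x³ ÷ −2x³ = 4. Subtract (4)·D = −8x³ + 16x² + 12x − 8. Remainder: 2x² − 6x + 3.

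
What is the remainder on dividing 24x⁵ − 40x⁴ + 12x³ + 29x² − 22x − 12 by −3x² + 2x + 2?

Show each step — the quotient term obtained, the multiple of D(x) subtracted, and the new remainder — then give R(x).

R(x) = 2

Step 1: lead(24x⁵ − 40x⁴ + 12x³ + 29x² − 22x − 12) ÷ lead(D) = 24x⁵ ÷ −3x² = −8x³. Subtract (−8x³)·D = 24x⁵ − 16x⁴ − 16x³. Remainder: −24x⁴ + 28x³ + 29x² − 22x − 12.
Step 2: lead(−24x⁴ + 28x³ + 29x² − 22x − 12) ÷ lead(D) = −24x⁴ ÷ −3x² = 8x². Subtract (8x²)·D = −24x⁴ + 16x³ + 16x². Remainder: 12x³ + 13x² − 22x − 12.
Step 3: lead(12x³ + 13x² − 22x − 12) ÷ lead(D) = 12x³ ÷ −3x² = −4x. Subtract (−4x)·D = 12x³ − 8x² − 8x. Remainder: 21x² − 14x − 12.
Step 4: lead(21x² − 14x − 12) ÷ lead(D) = 21x² ÷ −3x² = −7. Subtract (−7)·D = 21x² − 14x − 14. Remainder: 2.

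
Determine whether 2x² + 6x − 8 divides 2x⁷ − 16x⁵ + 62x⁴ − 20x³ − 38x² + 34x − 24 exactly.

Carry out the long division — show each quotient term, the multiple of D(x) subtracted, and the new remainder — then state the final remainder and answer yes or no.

R(x) = 0, so D(x) is a factor of P(x). yes

Step 1: lead(2x⁷ − 16x⁵ + 62x⁴ − 20x³ − 38x² + 34x − 24) ÷ lead(D) = 2x⁷ ÷ 2x² = x⁵. Subtract (x⁵)·D = 2x⁷ + 6x⁶ − 8x⁵. Remainder: −6x⁶ − 8x⁵ + 62x⁴ − 20x³ − 38x² + 34x − 24.
Step 2: lead(−6x⁶ − 8x⁵ + 62x⁴ − 20x³ − 38x² + 34x − 24) ÷ lead(D) = −6x⁶ ÷ 2x² = −3x⁴. Subtract (−3x⁴)·D = −6x⁶ − 18x⁵ + 24x⁴. Remainder: 10x⁵ + 38x⁴ − 20x³ − 38x² + 34x − 24.
Step 3: lead(10x⁵ + 38x⁴ − 20x³ − 38x² + 34x − 24) ÷ lead(D) = 10x⁵ ÷ 2x² = 5x³. Subtract (5x³)·D = 10x⁵ + 30x⁴ − 40x³. Remainder: 8x⁴ + 20x³ − 38x² + 34x − 24.
Step 4: lead(8x⁴ + 20x³ − 38x² + 34x − 24) ÷ lead(D) = 8x⁴ ÷ 2x² = 4x². Subtract (4x²)·D = 8x⁴ + 24x³ − 32x². Remainder: −4x³ − 6x² + 34x − 24.
Step 5: lead(−4x³ − 6x² + 34x − 24) ÷ lead(D) = −4x³ ÷ 2x² = −2x. Subtract (−2x)·D = −4x³ − 12x² + 16x. Remainder: 6x² + 18x − 24.
Step 6: lead(6x² + 18x − 24) ÷ lead(D) = 6x² ÷ 2x² = 3. Subtract (3)·D = 6x² + 18x − 24. Remainder: 0.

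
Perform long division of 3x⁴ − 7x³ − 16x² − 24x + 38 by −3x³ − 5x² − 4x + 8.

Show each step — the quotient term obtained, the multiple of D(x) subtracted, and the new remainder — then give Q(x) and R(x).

Step 1: lead(3x⁴ − 7x³ − 16x² − 24x + 38) ÷ lead(D) = 3x⁴ ÷ −3x³ = −x. Subtract (−x)·D = 3x⁴ + 5x³ + 4x² − 8x. Remainder: −12x³ − 20x² − 16x + 38.
Step 2: lead(−12x³ − 20x² − 16x + 38) ÷ lead(D) = −12x³ ÷ −3x³ = 4. Subtract (4)·D = −12x³ − 20x² − 16x + 32. Remainder: 6.

Q(x) = −x + 4; R(x) = 6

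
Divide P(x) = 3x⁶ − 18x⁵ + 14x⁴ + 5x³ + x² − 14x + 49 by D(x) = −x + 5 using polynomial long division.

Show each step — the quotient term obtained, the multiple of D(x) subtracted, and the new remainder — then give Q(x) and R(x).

Step 1: lead(3x⁶ − 18x⁵ + 14x⁴ + 5x³ + x² − 14x + 49) ÷ lead(D) = 3x⁶ ÷ −x = −3x⁵. Subtract (−3x⁵)·D = 3x⁶ − 15x⁵. Remainder: −3x⁵ + 14x⁴ + 5x³ + x² − 14x + 49.
Step 2: lead(−3x⁵ + 14x⁴ + 5x³ + x² − 14x + 49) ÷ lead(D) = −3x⁵ ÷ −x = 3x⁴. Subtract (3x⁴)·D = −3x⁵ + 15x⁴. Remainder: −x⁴ + 5x³ + x² − 14x + 49.
Step 3: lead(−x⁴ + 5x³ + x² − 14x + 49) ÷ lead(D) = −x⁴ ÷ −x = x³. Subtract (x³)·D = −x⁴ + 5x³. Remainder: x² − 14x + 49.
Step 4: lead(x² − 14x + 49) ÷ lead(D) = x² ÷ −x = −x. Subtract (−x)·D = x² − 5x. Remainder: −9x + 49.
Step 5: lead(−9x + 49) ÷ lead(D) = −9x ÷ −x = 9. Subtract (9)·D = −9x + 45. Remainder: 4.

Q(x) = −3x⁵ + 3x⁴ + x³ − x + 9; R(x) = 4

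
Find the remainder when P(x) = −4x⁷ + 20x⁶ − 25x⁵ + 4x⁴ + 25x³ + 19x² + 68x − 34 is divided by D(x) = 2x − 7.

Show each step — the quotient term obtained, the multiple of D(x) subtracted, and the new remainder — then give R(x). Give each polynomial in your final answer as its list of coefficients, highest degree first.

Step 1: lead(−4x⁷ + 20x⁶ − 25x⁵ + 4x⁴ + 25x³ + 19x² + 68x − 34) ÷ lead(D) = −4x⁷ ÷ 2x = −2x⁶. Subtract (−2x⁶)·D = −4x⁷ + 14x⁶. Remainder: 6x⁶ − 25x⁵ + 4x⁴ + 25x³ + 19x² + 68x − 34.
Step 2: lead(6x⁶ − 25x⁵ + 4x⁴ + 25x³ + 19x² + 68x − 34) ÷ lead(D) = 6x⁶ ÷ 2x = 3x⁵. Subtract (3x⁵)·D = 6x⁶ − 21x⁵. Remainder: −4x⁵ + 4x⁴ + 25x³ + 19x² + 68x − 34.
Step 3: lead(−4x⁵ + 4x⁴ + 25x³ + 19x² + 68x − 34) ÷ lead(D) = −4x⁵ ÷ 2x = −2x⁴. Subtract (−2x⁴)·D = −4x⁵ + 14x⁴. Remainder: −10x⁴ + 25x³ + 19x² + 68x − 34.
Step 4: lead(−10x⁴ + 25x³ + 19x² + 68x − 34) ÷ lead(D) = −10x⁴ ÷ 2x = −5x³. Subtract (−5x³)·D = −10x⁴ + 35x³. Remainder: −10x³ + 19x² + 68x − 34.
Step 5: lead(−10x³ + 19x² + 68x − 34) ÷ lead(D) = −10x³ ÷ 2x = −5x². Subtract (−5x²)·D = −10x³ + 35x². Remainder: −16x² + 68x − 34.
Step 6: lead(−16x² + 68x − 34) ÷ lead(D) = −16x² ÷ 2x = −8x. Subtract (−8x)·D = −16x² + 56x. Remainder: 12x − 34.
Step 7: lead(12x − 34) ÷ lead(D) = 12x ÷ 2x = 6. Subtract (6)·D = 12x − 42. Remainder: 8.

R = [8]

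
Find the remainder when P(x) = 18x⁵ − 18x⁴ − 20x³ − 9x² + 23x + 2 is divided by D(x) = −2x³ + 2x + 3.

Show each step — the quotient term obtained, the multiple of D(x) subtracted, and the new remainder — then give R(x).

Step 1: lead(18x⁵ − 18x⁴ − 20x³ − 9x² + 23x + 2) ÷ lead(D) = 18x⁵ ÷ −2x³ = −9x². Subtract (−9x²)·D = 18x⁵ − 18x³ − 27x². Remainder: −18x⁴ − 2x³ + 18x² + 23x + 2.
Step 2: lead(−18x⁴ − 2x³ + 18x² + 23x + 2) ÷ lead(D) = −18x⁴ ÷ −2x³ = 9x. Subtract (9x)·D = −18x⁴ + 18x² + 27x. Remainder: −2x³ − 4x + 2.
Step 3: lead(−2x³ − 4x + 2) ÷ lead(D) = −2x³ ÷ −2x³ = 1. Subtract (1)·D = −2x³ + 2x + 3. Remainder: −6x − 1.

R(x) = −6x − 1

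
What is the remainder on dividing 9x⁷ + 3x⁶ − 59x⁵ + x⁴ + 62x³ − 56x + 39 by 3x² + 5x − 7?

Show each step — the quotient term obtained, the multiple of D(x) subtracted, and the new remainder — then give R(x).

Step 1: lead(9x⁷ + 3x⁶ − 59x⁵ + x⁴ + 62x³ − 56x + 39) ÷ lead(D) = 9x⁷ ÷ 3x² = 3x⁵. Subtract (3x⁵)·D = 9x⁷ + 15x⁶ − 21x⁵. Remainder: −12x⁶ − 38x⁵ + x⁴ + 62x³ − 56x + 39.
Step 2: lead(−12x⁶ − 38x⁵ + x⁴ + 62x³ − 56x + 39) ÷ lead(D) = −12x⁶ ÷ 3x² = −4x⁴. Subtract (−4x⁴)·D = −12x⁶ − 20x⁵ + 28x⁴. Remainder: −18x⁵ − 27x⁴ + 62x³ − 56x + 39.
Step 3: lead(−18x⁵ − 27x⁴ + 62x³ − 56x + 39) ÷ lead(D) = −18x⁵ ÷ 3x² = −6x³. Subtract (−6x³)·D = −18x⁵ − 30x⁴ + 42x³. Remainder: 3x⁴ + 20x³ − 56x + 39.
Step 4: lead(3x⁴ + 20x³ − 56x + 39) ÷ lead(D) = 3x⁴ ÷ 3x² = x². Subtract (x²)·D = 3x⁴ + 5x³ − 7x². Remainder: 15x³ + 7x² − 56x + 39.
Step 5: lead(15x³ + 7x² − 56x + 39) ÷ lead(D) = 15x³ ÷ 3x² = 5x. Subtract (5x)·D = 15x³ + 25x² − 35x. Remainder: −18x² − 21x + 39.
Step 6: lead(−18x² − 21x + 39) ÷ lead(D) = −18x² ÷ 3x² = −6. Subtract (−6)·D = −18x² − 30x + 42. Remainder: 9x − 3.

R(x) = 9x − 3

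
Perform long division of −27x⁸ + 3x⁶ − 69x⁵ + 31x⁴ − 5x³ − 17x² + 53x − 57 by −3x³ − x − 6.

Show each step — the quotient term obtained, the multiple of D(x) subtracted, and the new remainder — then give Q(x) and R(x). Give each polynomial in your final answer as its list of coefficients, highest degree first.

Step 1: lead(−27x⁸ + 3x⁶ − 69x⁵ + 31x⁴ − 5x³ − 17x² + 53x − 57) ÷ lead(D) = −27x⁸ ÷ −3x³ = 9x⁵. Subtract (9x⁵)·D = −27x⁸ − 9x⁶ − 54x⁵. Remainder: 12x⁶ − 15x⁵ + 31x⁴ − 5x³ − 17x² + 53x − 57.
Step 2: lead(12x⁶ − 15x⁵ + 31x⁴ − 5x³ − 17x² + 53x − 57) ÷ lead(D) = 12x⁶ ÷ −3x³ = −4x³. Subtract (−4x³)·D = 12x⁶ + 4x⁴ + 24x³. Remainder: −15x⁵ + 27x⁴ − 29x³ − 17x² + 53x − 57.
Step 3: lead(−15x⁵ + 27x⁴ − 29x³ − 17x² + 53x − 57) ÷ lead(D) = −15x⁵ ÷ −3x³ = 5x². Subtract (5x²)·D = −15x⁵ − 5x³ − 30x². Remainder: 27x⁴ − 24x³ + 13x² + 53x − 57.
Step 4: lead(27x⁴ − 24x³ + 13x² + 53x − 57) ÷ lead(D) = 27x⁴ ÷ −3x³ = −9x. Subtract (−9x)·D = 27x⁴ + 9x² + 54x. Remainder: −24x³ + 4x² − x − 57.
Step 5: lead(−24x³ + 4x² − x − 57) ÷ lead(D) = −24x³ ÷ −3x³ = 8. Subtract (8)·D = −24x³ − 8x − 48. Remainder: 4x² + 7x − 9.

Q = [9, 0, -4, 5, -9, 8]; R = [4, 7, -9]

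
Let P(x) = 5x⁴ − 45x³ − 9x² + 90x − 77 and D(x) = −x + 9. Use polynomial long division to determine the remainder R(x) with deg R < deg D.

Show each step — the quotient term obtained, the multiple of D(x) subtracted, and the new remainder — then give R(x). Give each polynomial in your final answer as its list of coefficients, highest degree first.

Step 1: lead(5x⁴ − 45x³ − 9x² + 90x − 77) ÷ lead(D) = 5x⁴ ÷ −x = −5x³. Subtract (−5x³)·D = 5x⁴ − 45x³. Remainder: −9x² + 90x − 77.
Step 2: lead(−9x² + 90x − 77) ÷ lead(D) = −9x² ÷ −x = 9x. Subtract (9x)·D = −9x² + 81x. Remainder: 9x − 77.
Step 3: lead(9x − 77) ÷ lead(D) = 9x ÷ −x = −9. Subtract (−9)·D = 9x − 81. Remainder: 4.

R = [4]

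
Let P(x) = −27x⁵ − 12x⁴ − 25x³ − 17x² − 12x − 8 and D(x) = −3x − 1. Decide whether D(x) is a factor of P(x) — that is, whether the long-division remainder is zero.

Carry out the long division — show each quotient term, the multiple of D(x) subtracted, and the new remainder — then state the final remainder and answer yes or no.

Step 1: lead(−27x⁵ − 12x⁴ − 25x³ − 17x² − 12x − 8) ÷ lead(D) = −27x⁵ ÷ −3x = 9x⁴. Subtract (9x⁴)·D = −27x⁵ − 9x⁴. Remainder: −3x⁴ − 25x³ − 17x² − 12x − 8.
Step 2: lead(−3x⁴ − 25x³ − 17x² − 12x − 8) ÷ lead(D) = −3x⁴ ÷ −3x = x³. Subtract (x³)·D = −3x⁴ − x³. Remainder: −24x³ − 17x² − 12x − 8.
Step 3: lead(−24x³ − 17x² − 12x − 8) ÷ lead(D) = −24x³ ÷ −3x = 8x². Subtract (8x²)·D = −24x³ − 8x². Remainder: −9x² − 12x − 8.
Step 4: lead(−9x² − 12x − 8) ÷ lead(D) = −9x² ÷ −3x = 3x. Subtract (3x)·D = −9x² − 3x. Remainder: −9x − 8.
Step 5: lead(−9x − 8) ÷ lead(D) = −9x ÷ −3x = 3. Subtract (3)·D = −9x − 3. Remainder: −5.

R(x) = −5, so D(x) is not a factor of P(x). no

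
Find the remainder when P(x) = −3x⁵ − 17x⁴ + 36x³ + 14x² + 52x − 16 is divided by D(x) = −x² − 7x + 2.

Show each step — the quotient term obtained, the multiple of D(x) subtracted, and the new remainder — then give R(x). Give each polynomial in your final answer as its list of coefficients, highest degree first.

Step 1: lead(−3x⁵ − 17x⁴ + 36x³ + 14x² + 52x − 16) ÷ lead(D) = −3x⁵ ÷ −x² = 3x³. Subtract (3x³)·D = −3x⁵ − 21x⁴ + 6x³. Remainder: 4x⁴ + 30x³ + 14x² + 52x − 16.
Step 2: lead(4x⁴ + 30x³ + 14x² + 52x − 16) ÷ lead(D) = 4x⁴ ÷ −x² = −4x². Subtract (−4x²)·D = 4x⁴ + 28x³ − 8x². Remainder: 2x³ + 22x² + 52x − 16.
Step 3: lead(2x³ + 22x² + 52x − 16) ÷ lead(D) = 2x³ ÷ −x² = −2x. Subtract (−2x)·D = 2x³ + 14x² − 4x. Remainder: 8x² + 56x − 16.
Step 4: lead(8x² + 56x − 16) ÷ lead(D) = 8x² ÷ −x² = −8. Subtract (−8)·D = 8x² + 56x − 16. Remainder: 0.

R = [0]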